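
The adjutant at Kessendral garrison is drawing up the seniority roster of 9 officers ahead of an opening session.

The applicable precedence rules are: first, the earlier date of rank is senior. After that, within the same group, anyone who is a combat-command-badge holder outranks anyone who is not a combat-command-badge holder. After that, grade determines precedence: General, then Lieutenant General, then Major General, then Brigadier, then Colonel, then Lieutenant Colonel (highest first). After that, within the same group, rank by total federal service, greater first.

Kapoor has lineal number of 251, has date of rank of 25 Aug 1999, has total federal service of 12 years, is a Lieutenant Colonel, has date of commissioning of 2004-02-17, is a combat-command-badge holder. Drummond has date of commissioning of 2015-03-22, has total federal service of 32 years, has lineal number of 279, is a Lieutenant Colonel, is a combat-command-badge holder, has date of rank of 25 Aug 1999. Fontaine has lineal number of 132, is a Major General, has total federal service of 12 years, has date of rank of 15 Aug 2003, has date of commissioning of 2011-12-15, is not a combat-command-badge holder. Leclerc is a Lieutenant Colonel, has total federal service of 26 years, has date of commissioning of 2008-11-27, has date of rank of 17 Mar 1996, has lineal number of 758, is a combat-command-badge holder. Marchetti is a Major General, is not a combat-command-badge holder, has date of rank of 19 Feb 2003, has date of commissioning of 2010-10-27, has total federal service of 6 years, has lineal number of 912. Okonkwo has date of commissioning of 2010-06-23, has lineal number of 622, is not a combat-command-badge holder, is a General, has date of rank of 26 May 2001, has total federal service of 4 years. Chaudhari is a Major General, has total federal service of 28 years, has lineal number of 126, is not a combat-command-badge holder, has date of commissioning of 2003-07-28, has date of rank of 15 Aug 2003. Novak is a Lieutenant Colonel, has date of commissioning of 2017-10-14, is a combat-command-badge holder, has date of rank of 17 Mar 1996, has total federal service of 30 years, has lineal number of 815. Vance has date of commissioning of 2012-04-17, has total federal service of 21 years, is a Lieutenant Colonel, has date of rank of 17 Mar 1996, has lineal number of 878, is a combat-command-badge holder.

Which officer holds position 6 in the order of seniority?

Okonkwo

By date of rank (earlier first): Novak, Leclerc and Vance (each 17 Mar 1996); then Drummond and Kapoor (both 25 Aug 1999); then Okonkwo (26 May 2001); then Marchetti (19 Feb 2003); then Chaudhari and Fontaine (both 15 Aug 2003).
Novak, Leclerc and Vance are each a combat-command-badge holder, so the next rule applies.
Novak, Leclerc and Vance are each Lieutenant Colonel, so the next rule applies.
Among Novak, Leclerc and Vance, by total federal service (higher first): Novak (30 years) before Leclerc (26 years) before Vance (21 years).
Drummond and Kapoor are each a combat-command-badge holder, so the next rule applies.
Drummond and Kapoor are each Lieutenant Colonel, so the next rule applies.
Among Drummond and Kapoor, by total federal service (higher first): Drummond (32 years) before Kapoor (12 years).
Chaudhari and Fontaine are each not a combat-command-badge holder, so the next rule applies.
Chaudhari and Fontaine are each Major General, so the next rule applies.
Among Chaudhari and Fontaine, by total federal service (higher first): Chaudhari (28 years) before Fontaine (12 years).
Order: Novak, Leclerc, Vance, Drummond, Kapoor, Okonkwo, Marchetti, Chaudhari, Fontaine.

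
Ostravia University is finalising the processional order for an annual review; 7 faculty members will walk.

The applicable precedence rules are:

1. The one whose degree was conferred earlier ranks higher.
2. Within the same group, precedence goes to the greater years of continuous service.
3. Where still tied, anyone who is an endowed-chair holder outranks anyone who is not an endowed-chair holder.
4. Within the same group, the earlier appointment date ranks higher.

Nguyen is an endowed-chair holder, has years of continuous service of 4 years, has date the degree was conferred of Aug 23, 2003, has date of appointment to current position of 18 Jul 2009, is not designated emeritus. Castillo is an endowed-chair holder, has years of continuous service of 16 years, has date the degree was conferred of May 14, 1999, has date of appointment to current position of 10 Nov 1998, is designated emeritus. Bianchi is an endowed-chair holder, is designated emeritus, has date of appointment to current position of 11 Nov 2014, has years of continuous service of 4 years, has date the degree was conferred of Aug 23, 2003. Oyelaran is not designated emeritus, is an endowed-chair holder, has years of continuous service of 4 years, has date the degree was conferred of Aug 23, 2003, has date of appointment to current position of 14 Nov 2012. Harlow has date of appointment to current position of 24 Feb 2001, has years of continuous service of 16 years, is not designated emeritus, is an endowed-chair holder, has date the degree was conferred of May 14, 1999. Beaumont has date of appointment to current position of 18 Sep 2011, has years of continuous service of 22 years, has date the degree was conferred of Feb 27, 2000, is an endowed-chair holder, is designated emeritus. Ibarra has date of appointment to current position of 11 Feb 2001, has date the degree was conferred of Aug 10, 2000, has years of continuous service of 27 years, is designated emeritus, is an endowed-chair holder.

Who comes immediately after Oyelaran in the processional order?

Bianchi

By date the degree was conferred (earlier first): Castillo and Harlow (both May 14, 1999); then Beaumont (Feb 27, 2000); then Ibarra (Aug 10, 2000); then Nguyen, Oyelaran and Bianchi (each Aug 23, 2003).
Castillo and Harlow both have years of continuous service 16 years, so the next rule applies.
Castillo and Harlow are each an endowed-chair holder, so the next rule applies.
Among Castillo and Harlow, by date of appointment to current position (earlier first): Castillo (10 Nov 1998) before Harlow (24 Feb 2001).
Nguyen, Oyelaran and Bianchi all have years of continuous service 4 years, so the next rule applies.
Nguyen, Oyelaran and Bianchi are each an endowed-chair holder, so the next rule applies.
Among Nguyen, Oyelaran and Bianchi, by date of appointment to current position (earlier first): Nguyen (18 Jul 2009) before Oyelaran (14 Nov 2012) before Bianchi (11 Nov 2014).
Order: Castillo, Harlow, Beaumont, Ibarra, Nguyen, Oyelaran, Bianchi.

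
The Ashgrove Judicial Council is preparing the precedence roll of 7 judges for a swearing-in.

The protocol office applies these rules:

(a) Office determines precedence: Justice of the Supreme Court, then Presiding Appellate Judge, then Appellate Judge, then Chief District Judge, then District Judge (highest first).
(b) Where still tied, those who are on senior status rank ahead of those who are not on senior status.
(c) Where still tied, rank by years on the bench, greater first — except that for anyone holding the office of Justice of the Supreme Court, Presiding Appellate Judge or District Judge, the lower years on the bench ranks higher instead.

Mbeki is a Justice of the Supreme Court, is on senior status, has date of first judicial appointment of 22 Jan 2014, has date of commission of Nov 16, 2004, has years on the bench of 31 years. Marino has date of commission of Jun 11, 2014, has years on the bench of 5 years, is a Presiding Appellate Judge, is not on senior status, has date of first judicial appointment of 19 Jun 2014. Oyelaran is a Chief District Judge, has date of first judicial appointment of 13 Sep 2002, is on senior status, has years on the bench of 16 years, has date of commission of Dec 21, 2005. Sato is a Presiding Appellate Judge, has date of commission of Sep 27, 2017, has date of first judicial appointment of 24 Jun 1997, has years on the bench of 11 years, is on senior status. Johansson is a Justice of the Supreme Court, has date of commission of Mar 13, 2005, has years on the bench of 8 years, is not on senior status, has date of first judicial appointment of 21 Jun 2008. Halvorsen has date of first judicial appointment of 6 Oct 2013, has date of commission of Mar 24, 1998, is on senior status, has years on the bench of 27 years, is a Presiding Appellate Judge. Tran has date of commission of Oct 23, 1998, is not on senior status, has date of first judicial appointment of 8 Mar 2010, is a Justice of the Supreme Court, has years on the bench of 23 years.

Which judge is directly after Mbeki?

By office: Mbeki, Johansson and Tran (Justice of the Supreme Court); then Sato, Halvorsen and Marino (Presiding Appellate Judge); then Oyelaran (Chief District Judge).
Among Mbeki, Johansson and Tran, on senior status before not on senior status: Mbeki (on senior status) before Johansson and Tran (not on senior status).
Among Johansson and Tran, by years on the bench (lower first) (reversed rule for this group): Johansson (8 years) before Tran (23 years).
Among Sato, Halvorsen and Marino, on senior status before not on senior status: Sato and Halvorsen (on senior status) before Marino (not on senior status).
Among Sato and Halvorsen, by years on the bench (lower first) (reversed rule for this group): Sato (11 years) before Halvorsen (27 years).
Order: Mbeki, Johansson, Tran, Sato, Halvorsen, Marino, Oyelaran.

Johansson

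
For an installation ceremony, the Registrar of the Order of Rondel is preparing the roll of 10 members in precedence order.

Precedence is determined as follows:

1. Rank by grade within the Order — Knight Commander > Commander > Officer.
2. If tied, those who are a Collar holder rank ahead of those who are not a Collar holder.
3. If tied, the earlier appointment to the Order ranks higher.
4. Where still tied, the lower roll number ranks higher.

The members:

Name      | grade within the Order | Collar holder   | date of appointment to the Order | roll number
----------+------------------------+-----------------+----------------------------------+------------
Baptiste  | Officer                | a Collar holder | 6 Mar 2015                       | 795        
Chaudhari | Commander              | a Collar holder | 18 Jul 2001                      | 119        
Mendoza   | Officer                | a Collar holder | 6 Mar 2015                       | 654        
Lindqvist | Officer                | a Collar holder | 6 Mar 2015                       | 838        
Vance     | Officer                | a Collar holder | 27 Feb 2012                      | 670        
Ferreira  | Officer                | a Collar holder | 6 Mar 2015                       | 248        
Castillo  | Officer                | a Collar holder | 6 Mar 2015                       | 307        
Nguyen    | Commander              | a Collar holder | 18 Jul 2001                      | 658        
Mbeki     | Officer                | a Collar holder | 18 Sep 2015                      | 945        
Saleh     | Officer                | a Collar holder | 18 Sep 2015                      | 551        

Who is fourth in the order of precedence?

Ferreira

By grade within the Order: Chaudhari and Nguyen (Commander); then Vance, Ferreira, Castillo, Mendoza, Baptiste, Lindqvist, Saleh and Mbeki (Officer).
Chaudhari and Nguyen are each a Collar holder, so the next rule applies.
Chaudhari and Nguyen both have date of appointment to the Order 18 Jul 2001, so the next rule applies.
Among Chaudhari and Nguyen, by roll number (lower first): Chaudhari (119) before Nguyen (658).
Vance, Ferreira, Castillo, Mendoza, Baptiste, Lindqvist, Saleh and Mbeki are each a Collar holder, so the next rule applies.
Among Vance, Ferreira, Castillo, Mendoza, Baptiste, Lindqvist, Saleh and Mbeki, by date of appointment to the Order (earlier first): Vance (27 Feb 2012) before Ferreira, Castillo, Mendoza, Baptiste and Lindqvist (6 Mar 2015) before Saleh and Mbeki (18 Sep 2015).
Among Ferreira, Castillo, Mendoza, Baptiste and Lindqvist, by roll number (lower first): Ferreira (248) before Castillo (307) before Mendoza (654) before Baptiste (795) before Lindqvist (838).
Among Saleh and Mbeki, by roll number (lower first): Saleh (551) before Mbeki (945).
Order: Chaudhari, Nguyen, Vance, Ferreira, Castillo, Mendoza, Baptiste, Lindqvist, Saleh, Mbeki.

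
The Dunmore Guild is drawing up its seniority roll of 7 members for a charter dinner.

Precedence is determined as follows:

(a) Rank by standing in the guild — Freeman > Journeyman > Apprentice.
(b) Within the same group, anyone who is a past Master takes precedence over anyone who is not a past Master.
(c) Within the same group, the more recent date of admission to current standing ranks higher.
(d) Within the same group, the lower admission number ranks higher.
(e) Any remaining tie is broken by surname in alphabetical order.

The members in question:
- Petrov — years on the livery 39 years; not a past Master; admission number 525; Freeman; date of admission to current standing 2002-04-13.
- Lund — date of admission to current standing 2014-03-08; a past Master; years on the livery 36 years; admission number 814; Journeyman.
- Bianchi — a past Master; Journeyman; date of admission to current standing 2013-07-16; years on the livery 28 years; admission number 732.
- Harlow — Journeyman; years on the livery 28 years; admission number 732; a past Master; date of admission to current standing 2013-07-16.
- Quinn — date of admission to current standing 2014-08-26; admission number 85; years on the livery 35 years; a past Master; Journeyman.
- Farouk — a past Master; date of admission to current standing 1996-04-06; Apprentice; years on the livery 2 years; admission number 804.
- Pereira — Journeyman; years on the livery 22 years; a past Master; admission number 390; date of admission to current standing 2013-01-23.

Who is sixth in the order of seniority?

By standing in the guild: Petrov (Freeman); then Quinn, Lund, Bianchi, Harlow and Pereira (Journeyman); then Farouk (Apprentice).
Quinn, Lund, Bianchi, Harlow and Pereira are each a past Master, so the next rule applies.
Among Quinn, Lund, Bianchi, Harlow and Pereira, by date of admission to current standing (later first): Quinn (2014-08-26) before Lund (2014-03-08) before Bianchi and Harlow (2013-07-16) before Pereira (2013-01-23).
Bianchi and Harlow both have admission number 732, so the next rule applies.
Among Bianchi and Harlow, alphabetically by surname: Bianchi before Harlow.
Order: Petrov, Quinn, Lund, Bianchi, Harlow, Pereira, Farouk.

Pereira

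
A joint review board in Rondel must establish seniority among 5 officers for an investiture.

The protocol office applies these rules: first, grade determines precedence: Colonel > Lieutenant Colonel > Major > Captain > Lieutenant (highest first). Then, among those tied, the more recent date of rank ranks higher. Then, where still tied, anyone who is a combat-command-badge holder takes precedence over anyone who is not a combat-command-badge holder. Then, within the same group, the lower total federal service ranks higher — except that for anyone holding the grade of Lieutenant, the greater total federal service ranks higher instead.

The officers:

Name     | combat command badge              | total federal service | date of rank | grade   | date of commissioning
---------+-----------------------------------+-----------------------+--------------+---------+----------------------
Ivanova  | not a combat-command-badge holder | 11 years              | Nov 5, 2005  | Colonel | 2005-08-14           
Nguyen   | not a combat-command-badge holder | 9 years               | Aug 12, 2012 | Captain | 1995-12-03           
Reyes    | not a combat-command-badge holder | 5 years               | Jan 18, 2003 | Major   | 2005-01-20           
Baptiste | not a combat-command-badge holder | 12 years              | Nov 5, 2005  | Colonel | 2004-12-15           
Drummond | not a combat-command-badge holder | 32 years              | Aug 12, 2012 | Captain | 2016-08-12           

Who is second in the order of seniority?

By grade: Ivanova and Baptiste (Colonel); then Reyes (Major); then Nguyen and Drummond (Captain).
Ivanova and Baptiste both have date of rank Nov 5, 2005, so the next rule applies.
Ivanova and Baptiste are each not a combat-command-badge holder, so the next rule applies.
Among Ivanova and Baptiste, by total federal service (lower first): Ivanova (11 years) before Baptiste (12 years).
Nguyen and Drummond both have date of rank Aug 12, 2012, so the next rule applies.
Nguyen and Drummond are each not a combat-command-badge holder, so the next rule applies.
Among Nguyen and Drummond, by total federal service (lower first): Nguyen (9 years) before Drummond (32 years).
Order: Ivanova, Baptiste, Reyes, Nguyen, Drummond.

Baptiste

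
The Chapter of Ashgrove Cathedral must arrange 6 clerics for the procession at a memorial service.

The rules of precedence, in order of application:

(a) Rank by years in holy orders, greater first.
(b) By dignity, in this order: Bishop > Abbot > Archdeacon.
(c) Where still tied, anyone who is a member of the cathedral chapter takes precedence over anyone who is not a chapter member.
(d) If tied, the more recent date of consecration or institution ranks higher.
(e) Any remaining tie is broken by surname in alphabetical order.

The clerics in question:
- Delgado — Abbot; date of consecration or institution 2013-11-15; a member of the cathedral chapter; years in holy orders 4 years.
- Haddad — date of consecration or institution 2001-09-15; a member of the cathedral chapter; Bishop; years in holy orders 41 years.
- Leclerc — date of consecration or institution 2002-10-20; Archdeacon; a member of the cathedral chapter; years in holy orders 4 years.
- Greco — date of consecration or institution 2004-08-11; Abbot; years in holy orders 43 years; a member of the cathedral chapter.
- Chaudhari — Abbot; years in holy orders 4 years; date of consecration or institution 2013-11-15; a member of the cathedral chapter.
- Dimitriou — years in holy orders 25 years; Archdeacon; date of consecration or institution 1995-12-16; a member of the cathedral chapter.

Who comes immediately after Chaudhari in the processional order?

By years in holy orders (higher first): Greco (43 years); then Haddad (41 years); then Dimitriou (25 years); then Chaudhari, Delgado and Leclerc (each 4 years).
Among Chaudhari, Delgado and Leclerc, by dignity: Chaudhari and Delgado (Abbot) before Leclerc (Archdeacon).
Chaudhari and Delgado are each a member of the cathedral chapter, so the next rule applies.
Chaudhari and Delgado both have date of consecration or institution 2013-11-15, so the next rule applies.
Among Chaudhari and Delgado, alphabetically by surname: Chaudhari before Delgado.
Order: Greco, Haddad, Dimitriou, Chaudhari, Delgado, Leclerc.

Delgado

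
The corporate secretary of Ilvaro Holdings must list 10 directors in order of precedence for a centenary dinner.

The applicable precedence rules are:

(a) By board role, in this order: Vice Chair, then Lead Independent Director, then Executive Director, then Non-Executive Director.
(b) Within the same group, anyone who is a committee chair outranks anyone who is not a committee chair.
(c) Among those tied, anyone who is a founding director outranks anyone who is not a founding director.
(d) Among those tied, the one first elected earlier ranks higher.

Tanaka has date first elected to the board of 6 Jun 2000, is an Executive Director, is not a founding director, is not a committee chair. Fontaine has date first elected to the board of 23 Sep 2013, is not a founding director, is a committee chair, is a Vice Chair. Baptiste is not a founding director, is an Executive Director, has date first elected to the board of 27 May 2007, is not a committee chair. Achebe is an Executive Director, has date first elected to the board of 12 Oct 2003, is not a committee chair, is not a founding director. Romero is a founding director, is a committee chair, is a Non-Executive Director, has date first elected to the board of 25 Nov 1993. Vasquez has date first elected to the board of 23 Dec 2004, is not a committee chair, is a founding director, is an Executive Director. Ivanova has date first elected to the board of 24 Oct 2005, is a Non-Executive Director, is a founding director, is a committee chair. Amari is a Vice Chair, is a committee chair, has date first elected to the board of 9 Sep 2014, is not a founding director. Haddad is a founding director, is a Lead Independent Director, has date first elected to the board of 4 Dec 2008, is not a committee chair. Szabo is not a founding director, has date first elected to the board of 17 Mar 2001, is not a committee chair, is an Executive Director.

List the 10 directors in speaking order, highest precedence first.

Fontaine, Amari, Haddad, Vasquez, Tanaka, Szabo, Achebe, Baptiste, Romero, Ivanova

By board role: Fontaine and Amari (Vice Chair); then Haddad (Lead Independent Director); then Vasquez, Tanaka, Szabo, Achebe and Baptiste (Executive Director); then Romero and Ivanova (Non-Executive Director).
Fontaine and Amari are each a committee chair, so the next rule applies.
Fontaine and Amari are each not a founding director, so the next rule applies.
Among Fontaine and Amari, by date first elected to the board (earlier first): Fontaine (23 Sep 2013) before Amari (9 Sep 2014).
Vasquez, Tanaka, Szabo, Achebe and Baptiste are each not a committee chair, so the next rule applies.
Among Vasquez, Tanaka, Szabo, Achebe and Baptiste, a founding director before not a founding director: Vasquez (a founding director) before Tanaka, Szabo, Achebe and Baptiste (not a founding director).
Among Tanaka, Szabo, Achebe and Baptiste, by date first elected to the board (earlier first): Tanaka (6 Jun 2000) before Szabo (17 Mar 2001) before Achebe (12 Oct 2003) before Baptiste (27 May 2007).
Romero and Ivanova are each a committee chair, so the next rule applies.
Romero and Ivanova are each a founding director, so the next rule applies.
Among Romero and Ivanova, by date first elected to the board (earlier first): Romero (25 Nov 1993) before Ivanova (24 Oct 2005).
Full order: Fontaine, Amari, Haddad, Vasquez, Tanaka, Szabo, Achebe, Baptiste, Romero, Ivanova.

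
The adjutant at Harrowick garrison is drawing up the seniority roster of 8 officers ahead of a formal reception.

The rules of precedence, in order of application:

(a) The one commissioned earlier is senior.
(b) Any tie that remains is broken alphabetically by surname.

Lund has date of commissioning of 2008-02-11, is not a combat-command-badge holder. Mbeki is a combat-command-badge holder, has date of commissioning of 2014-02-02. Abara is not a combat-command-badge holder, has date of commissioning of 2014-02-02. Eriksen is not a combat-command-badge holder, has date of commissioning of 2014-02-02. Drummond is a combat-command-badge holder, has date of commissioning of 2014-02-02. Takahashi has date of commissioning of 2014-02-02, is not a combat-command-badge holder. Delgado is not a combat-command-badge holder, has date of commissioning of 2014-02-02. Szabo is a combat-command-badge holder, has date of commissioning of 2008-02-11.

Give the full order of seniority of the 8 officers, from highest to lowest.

By date of commissioning (earlier first): Lund and Szabo (both 2008-02-11); then Abara, Delgado, Drummond, Eriksen, Mbeki and Takahashi (each 2014-02-02).
Among Lund and Szabo, alphabetically by surname: Lund before Szabo.
Among Abara, Delgado, Drummond, Eriksen, Mbeki and Takahashi, alphabetically by surname: Abara before Delgado before Drummond before Eriksen before Mbeki before Takahashi.
Full order: Lund, Szabo, Abara, Delgado, Drummond, Eriksen, Mbeki, Takahashi.

Lund, Szabo, Abara, Delgado, Drummond, Eriksen, Mbeki, Takahashi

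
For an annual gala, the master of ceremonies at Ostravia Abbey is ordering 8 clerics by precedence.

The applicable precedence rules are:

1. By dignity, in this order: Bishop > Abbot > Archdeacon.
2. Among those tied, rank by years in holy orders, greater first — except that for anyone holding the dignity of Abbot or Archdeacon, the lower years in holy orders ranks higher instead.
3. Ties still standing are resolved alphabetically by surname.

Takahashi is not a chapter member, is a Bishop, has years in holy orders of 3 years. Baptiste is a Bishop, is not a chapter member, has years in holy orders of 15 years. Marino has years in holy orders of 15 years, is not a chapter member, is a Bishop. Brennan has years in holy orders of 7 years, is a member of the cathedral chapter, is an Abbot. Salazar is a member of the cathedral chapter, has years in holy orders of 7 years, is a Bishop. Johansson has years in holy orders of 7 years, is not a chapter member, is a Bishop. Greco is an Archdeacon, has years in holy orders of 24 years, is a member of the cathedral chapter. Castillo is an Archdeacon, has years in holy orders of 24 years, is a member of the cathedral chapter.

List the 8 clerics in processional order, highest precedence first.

By dignity: Baptiste, Marino, Johansson, Salazar and Takahashi (Bishop); then Brennan (Abbot); then Castillo and Greco (Archdeacon).
Among Baptiste, Marino, Johansson, Salazar and Takahashi, by years in holy orders (higher first): Baptiste and Marino (15 years) before Johansson and Salazar (7 years) before Takahashi (3 years).
Among Baptiste and Marino, alphabetically by surname: Baptiste before Marino.
Among Johansson and Salazar, alphabetically by surname: Johansson before Salazar.
Castillo and Greco both have years in holy orders 24 years, so the next rule applies.
Among Castillo and Greco, alphabetically by surname: Castillo before Greco.
Full order: Baptiste, Marino, Johansson, Salazar, Takahashi, Brennan, Castillo, Greco.

Baptiste, Marino, Johansson, Salazar, Takahashi, Brennan, Castillo, Greco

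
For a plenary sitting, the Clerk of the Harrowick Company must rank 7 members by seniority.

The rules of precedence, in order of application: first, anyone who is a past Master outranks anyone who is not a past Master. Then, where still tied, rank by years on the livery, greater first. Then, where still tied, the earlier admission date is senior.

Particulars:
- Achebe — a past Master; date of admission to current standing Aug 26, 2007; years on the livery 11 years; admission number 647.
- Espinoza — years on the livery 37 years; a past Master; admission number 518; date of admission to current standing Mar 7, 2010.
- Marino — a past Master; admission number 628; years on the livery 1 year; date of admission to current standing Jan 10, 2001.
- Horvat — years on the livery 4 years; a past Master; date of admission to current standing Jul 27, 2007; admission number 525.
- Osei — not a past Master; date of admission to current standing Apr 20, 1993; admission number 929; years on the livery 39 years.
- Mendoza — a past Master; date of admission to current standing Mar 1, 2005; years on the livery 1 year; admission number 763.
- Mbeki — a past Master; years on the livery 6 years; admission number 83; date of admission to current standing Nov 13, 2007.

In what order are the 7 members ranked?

By the first rule: Espinoza, Achebe, Mbeki, Horvat, Marino and Mendoza (each a past Master); then Osei (not a past Master).
Among Espinoza, Achebe, Mbeki, Horvat, Marino and Mendoza, by years on the livery (higher first): Espinoza (37 years) before Achebe (11 years) before Mbeki (6 years) before Horvat (4 years) before Marino and Mendoza (1 year).
Among Marino and Mendoza, by date of admission to current standing (earlier first): Marino (Jan 10, 2001) before Mendoza (Mar 1, 2005).
Full order: Espinoza, Achebe, Mbeki, Horvat, Marino, Mendoza, Osei.

Espinoza, Achebe, Mbeki, Horvat, Marino, Mendoza, Osei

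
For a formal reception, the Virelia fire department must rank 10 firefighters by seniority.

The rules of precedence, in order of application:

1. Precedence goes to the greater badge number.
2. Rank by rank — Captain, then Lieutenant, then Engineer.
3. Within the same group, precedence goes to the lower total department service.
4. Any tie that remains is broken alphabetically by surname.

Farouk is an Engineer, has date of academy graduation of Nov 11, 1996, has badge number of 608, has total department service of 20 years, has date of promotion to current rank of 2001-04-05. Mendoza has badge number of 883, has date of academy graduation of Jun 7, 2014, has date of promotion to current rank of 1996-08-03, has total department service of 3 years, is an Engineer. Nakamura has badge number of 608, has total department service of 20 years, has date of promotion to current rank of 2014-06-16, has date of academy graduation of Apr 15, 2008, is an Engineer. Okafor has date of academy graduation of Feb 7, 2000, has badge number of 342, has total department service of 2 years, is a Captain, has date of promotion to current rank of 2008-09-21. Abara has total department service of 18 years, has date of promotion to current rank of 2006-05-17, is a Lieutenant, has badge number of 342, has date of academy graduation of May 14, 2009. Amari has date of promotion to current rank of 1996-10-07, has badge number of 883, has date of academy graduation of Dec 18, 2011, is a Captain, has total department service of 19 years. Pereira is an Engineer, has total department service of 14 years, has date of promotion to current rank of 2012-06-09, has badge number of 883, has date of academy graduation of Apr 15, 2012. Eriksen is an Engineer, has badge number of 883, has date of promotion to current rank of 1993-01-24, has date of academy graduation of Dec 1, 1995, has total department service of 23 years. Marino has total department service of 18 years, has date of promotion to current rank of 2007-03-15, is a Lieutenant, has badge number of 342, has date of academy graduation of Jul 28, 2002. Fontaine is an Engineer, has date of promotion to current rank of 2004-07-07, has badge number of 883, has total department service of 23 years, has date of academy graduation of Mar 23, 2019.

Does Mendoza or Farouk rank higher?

Mendoza

By badge number (higher first): Amari, Mendoza, Pereira, Eriksen and Fontaine (each 883); then Farouk and Nakamura (both 608); then Okafor, Abara and Marino (each 342).
Among Amari, Mendoza, Pereira, Eriksen and Fontaine, by rank: Amari (Captain) before Mendoza, Pereira, Eriksen and Fontaine (Engineer).
Among Mendoza, Pereira, Eriksen and Fontaine, by total department service (lower first): Mendoza (3 years) before Pereira (14 years) before Eriksen and Fontaine (23 years).
Among Eriksen and Fontaine, alphabetically by surname: Eriksen before Fontaine.
Farouk and Nakamura are each Engineer, so the next rule applies.
Farouk and Nakamura both have total department service 20 years, so the next rule applies.
Among Farouk and Nakamura, alphabetically by surname: Farouk before Nakamura.
Among Okafor, Abara and Marino, by rank: Okafor (Captain) before Abara and Marino (Lieutenant).
Abara and Marino both have total department service 18 years, so the next rule applies.
Among Abara and Marino, alphabetically by surname: Abara before Marino.
So Mendoza takes precedence.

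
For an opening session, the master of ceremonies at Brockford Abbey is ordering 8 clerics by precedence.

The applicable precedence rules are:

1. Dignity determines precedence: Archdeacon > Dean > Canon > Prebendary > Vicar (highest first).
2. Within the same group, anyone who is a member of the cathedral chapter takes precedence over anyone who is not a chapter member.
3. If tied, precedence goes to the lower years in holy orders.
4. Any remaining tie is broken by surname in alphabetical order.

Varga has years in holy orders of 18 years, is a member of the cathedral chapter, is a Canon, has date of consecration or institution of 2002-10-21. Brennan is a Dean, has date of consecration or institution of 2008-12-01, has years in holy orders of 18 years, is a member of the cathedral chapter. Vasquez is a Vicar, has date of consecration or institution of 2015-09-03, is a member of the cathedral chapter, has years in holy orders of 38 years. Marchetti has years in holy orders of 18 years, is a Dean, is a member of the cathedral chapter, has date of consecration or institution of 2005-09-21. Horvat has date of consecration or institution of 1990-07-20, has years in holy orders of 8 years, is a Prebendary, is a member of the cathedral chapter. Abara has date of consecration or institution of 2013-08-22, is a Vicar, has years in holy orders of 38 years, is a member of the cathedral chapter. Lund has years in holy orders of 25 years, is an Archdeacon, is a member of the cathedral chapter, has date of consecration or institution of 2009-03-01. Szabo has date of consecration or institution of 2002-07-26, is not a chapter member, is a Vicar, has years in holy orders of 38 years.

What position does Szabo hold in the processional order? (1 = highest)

8

By dignity: Lund (Archdeacon); then Brennan and Marchetti (Dean); then Varga (Canon); then Horvat (Prebendary); then Abara, Vasquez and Szabo (Vicar).
Brennan and Marchetti are each a member of the cathedral chapter, so the next rule applies.
Brennan and Marchetti both have years in holy orders 18 years, so the next rule applies.
Among Brennan and Marchetti, alphabetically by surname: Brennan before Marchetti.
Among Abara, Vasquez and Szabo, a member of the cathedral chapter before not a chapter member: Abara and Vasquez (a member of the cathedral chapter) before Szabo (not a chapter member).
Abara and Vasquez both have years in holy orders 38 years, so the next rule applies.
Among Abara and Vasquez, alphabetically by surname: Abara before Vasquez.
Order: Lund, Brennan, Marchetti, Varga, Horvat, Abara, Vasquez, Szabo. So position 8.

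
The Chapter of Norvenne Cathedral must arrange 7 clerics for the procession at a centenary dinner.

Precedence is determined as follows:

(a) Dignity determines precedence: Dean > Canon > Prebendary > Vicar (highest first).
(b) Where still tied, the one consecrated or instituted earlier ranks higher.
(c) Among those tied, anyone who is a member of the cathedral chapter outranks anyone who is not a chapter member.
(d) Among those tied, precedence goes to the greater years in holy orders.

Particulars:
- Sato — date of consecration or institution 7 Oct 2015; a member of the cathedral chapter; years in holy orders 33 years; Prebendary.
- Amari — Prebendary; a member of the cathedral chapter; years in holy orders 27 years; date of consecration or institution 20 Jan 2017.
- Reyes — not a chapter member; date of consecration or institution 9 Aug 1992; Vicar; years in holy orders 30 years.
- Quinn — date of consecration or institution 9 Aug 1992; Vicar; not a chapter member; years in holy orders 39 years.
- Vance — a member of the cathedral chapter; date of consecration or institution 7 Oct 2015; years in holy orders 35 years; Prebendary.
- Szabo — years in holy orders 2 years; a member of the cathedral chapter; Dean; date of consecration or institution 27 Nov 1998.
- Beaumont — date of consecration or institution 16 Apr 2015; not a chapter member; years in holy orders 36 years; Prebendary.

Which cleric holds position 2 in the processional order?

By dignity: Szabo (Dean); then Beaumont, Vance, Sato and Amari (Prebendary); then Quinn and Reyes (Vicar).
Among Beaumont, Vance, Sato and Amari, by date of consecration or institution (earlier first): Beaumont (16 Apr 2015) before Vance and Sato (7 Oct 2015) before Amari (20 Jan 2017).
Vance and Sato are each a member of the cathedral chapter, so the next rule applies.
Among Vance and Sato, by years in holy orders (higher first): Vance (35 years) before Sato (33 years).
Quinn and Reyes both have date of consecration or institution 9 Aug 1992, so the next rule applies.
Quinn and Reyes are each not a chapter member, so the next rule applies.
Among Quinn and Reyes, by years in holy orders (higher first): Quinn (39 years) before Reyes (30 years).
Order: Szabo, Beaumont, Vance, Sato, Amari, Quinn, Reyes.

Beaumont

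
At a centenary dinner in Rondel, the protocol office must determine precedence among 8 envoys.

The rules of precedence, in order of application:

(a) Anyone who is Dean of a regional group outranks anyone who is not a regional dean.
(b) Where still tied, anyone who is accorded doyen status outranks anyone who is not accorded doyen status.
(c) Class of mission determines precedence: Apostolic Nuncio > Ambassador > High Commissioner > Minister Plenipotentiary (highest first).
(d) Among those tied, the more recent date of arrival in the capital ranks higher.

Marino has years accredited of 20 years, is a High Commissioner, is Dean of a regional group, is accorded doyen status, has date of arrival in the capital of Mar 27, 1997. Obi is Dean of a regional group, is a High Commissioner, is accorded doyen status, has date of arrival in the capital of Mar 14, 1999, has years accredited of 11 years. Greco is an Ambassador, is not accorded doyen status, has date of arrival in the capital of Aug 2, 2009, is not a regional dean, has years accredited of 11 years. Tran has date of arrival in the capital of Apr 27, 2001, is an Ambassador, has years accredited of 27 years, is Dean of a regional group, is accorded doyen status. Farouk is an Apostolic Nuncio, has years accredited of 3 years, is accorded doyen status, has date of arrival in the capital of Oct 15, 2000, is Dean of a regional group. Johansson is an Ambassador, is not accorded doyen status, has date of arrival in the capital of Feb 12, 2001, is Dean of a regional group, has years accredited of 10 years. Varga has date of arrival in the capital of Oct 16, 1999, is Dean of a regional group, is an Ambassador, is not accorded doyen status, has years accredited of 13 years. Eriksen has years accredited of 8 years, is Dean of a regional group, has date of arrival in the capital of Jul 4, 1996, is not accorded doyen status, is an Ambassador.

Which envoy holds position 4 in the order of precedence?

Marino

By the first rule: Farouk, Tran, Obi, Marino, Johansson, Varga and Eriksen (each Dean of a regional group); then Greco (not a regional dean).
Among Farouk, Tran, Obi, Marino, Johansson, Varga and Eriksen, accorded doyen status before not accorded doyen status: Farouk, Tran, Obi and Marino (accorded doyen status) before Johansson, Varga and Eriksen (not accorded doyen status).
Among Farouk, Tran, Obi and Marino, by class of mission: Farouk (Apostolic Nuncio) before Tran (Ambassador) before Obi and Marino (High Commissioner).
Among Obi and Marino, by date of arrival in the capital (later first): Obi (Mar 14, 1999) before Marino (Mar 27, 1997).
Johansson, Varga and Eriksen are each Ambassador, so the next rule applies.
Among Johansson, Varga and Eriksen, by date of arrival in the capital (later first): Johansson (Feb 12, 2001) before Varga (Oct 16, 1999) before Eriksen (Jul 4, 1996).
Order: Farouk, Tran, Obi, Marino, Johansson, Varga, Eriksen, Greco.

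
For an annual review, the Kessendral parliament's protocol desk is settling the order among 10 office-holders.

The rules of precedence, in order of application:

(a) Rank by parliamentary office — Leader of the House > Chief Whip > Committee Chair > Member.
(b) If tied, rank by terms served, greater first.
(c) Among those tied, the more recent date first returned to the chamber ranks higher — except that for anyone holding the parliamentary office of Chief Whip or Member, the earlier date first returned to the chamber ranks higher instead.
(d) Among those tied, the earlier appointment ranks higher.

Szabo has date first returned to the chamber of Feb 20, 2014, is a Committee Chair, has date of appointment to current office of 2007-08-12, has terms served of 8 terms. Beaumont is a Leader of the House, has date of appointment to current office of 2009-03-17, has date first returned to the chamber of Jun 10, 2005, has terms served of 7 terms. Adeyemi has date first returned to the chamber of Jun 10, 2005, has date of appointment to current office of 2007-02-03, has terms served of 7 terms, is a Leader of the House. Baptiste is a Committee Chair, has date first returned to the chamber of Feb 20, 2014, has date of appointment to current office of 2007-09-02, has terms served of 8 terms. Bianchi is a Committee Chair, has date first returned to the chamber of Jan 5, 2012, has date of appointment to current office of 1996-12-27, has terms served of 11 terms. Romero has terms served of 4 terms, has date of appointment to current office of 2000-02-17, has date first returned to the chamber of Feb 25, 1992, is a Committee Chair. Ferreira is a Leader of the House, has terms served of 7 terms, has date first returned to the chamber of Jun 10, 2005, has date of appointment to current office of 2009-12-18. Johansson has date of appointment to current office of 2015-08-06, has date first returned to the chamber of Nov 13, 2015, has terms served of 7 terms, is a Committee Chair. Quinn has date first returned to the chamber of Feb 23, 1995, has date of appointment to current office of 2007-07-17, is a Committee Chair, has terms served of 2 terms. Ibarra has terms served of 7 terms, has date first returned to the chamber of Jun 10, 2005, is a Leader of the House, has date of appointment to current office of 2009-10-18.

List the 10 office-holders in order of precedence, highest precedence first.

By parliamentary office: Adeyemi, Beaumont, Ibarra and Ferreira (Leader of the House); then Bianchi, Szabo, Baptiste, Johansson, Romero and Quinn (Committee Chair).
Adeyemi, Beaumont, Ibarra and Ferreira all have terms served 7 terms, so the next rule applies.
Adeyemi, Beaumont, Ibarra and Ferreira all have date first returned to the chamber Jun 10, 2005, so the next rule applies.
Among Adeyemi, Beaumont, Ibarra and Ferreira, by date of appointment to current office (earlier first): Adeyemi (2007-02-03) before Beaumont (2009-03-17) before Ibarra (2009-10-18) before Ferreira (2009-12-18).
Among Bianchi, Szabo, Baptiste, Johansson, Romero and Quinn, by terms served (higher first): Bianchi (11 terms) before Szabo and Baptiste (8 terms) before Johansson (7 terms) before Romero (4 terms) before Quinn (2 terms).
Szabo and Baptiste both have date first returned to the chamber Feb 20, 2014, so the next rule applies.
Among Szabo and Baptiste, by date of appointment to current office (earlier first): Szabo (2007-08-12) before Baptiste (2007-09-02).
Full order: Adeyemi, Beaumont, Ibarra, Ferreira, Bianchi, Szabo, Baptiste, Johansson, Romero, Quinn.

Adeyemi, Beaumont, Ibarra, Ferreira, Bianchi, Szabo, Baptiste, Johansson, Romero, Quinn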